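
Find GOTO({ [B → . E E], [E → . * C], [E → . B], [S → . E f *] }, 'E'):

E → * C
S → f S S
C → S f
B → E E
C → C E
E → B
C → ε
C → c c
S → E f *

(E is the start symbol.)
{ [B → . E E], [B → E . E], [E → . * C], [E → . B], [S → E . f *] }

GOTO(I, 'E') = CLOSURE({ [A → αX.β] : [A → α.Xβ] ∈ I, X = 'E' })

Items with dot before 'E', with the dot advanced:
  [B → . E E] → [B → E . E]
  [S → . E f *] → [S → E . f *]
Closure of the advanced items:
  [B → E . E] has the dot before E: add [E → . * C], [E → . B]
  [E → . B] has the dot before B: add [B → . E E]

GOTO = { [B → . E E], [B → E . E], [E → . * C], [E → . B], [S → E . f *] }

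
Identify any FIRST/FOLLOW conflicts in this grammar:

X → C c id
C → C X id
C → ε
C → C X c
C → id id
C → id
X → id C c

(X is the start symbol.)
Yes. C → C X id with FOLLOW(C) on { 'c', 'id' }; C → C X c with FOLLOW(C) on { 'c', 'id' }; C → id id with FOLLOW(C) on { 'id' }; C → id with FOLLOW(C) on { 'id' }

A FIRST/FOLLOW conflict occurs when a non-terminal N has a nullable alternative N → β (β ⇒* ε) and another alternative N → α with FIRST(α) ∩ FOLLOW(N) ≠ ∅: on such a lookahead the parser cannot decide between expanding α and letting N vanish via β.

Nullable non-terminals: C.
FIRST sets used below: FIRST(C) = { 'c', 'id', ε }, FIRST(X) = { 'c', 'id' }

C: nullable alternative(s) C → ε; FOLLOW(C) = { 'c', 'id' }
  C → C X id: FIRST \ {ε} = { 'c', 'id' } — overlaps FOLLOW(C) on { 'c', 'id' }: CONFLICT
  C → ε: FIRST \ {ε} = { } — this is the only nullable alternative, skip
  C → C X c: FIRST \ {ε} = { 'c', 'id' } — overlaps FOLLOW(C) on { 'c', 'id' }: CONFLICT
  C → id id: FIRST \ {ε} = { 'id' } — overlaps FOLLOW(C) on { 'id' }: CONFLICT
  C → id: FIRST \ {ε} = { 'id' } — overlaps FOLLOW(C) on { 'id' }: CONFLICT

X has no nullable alternative, so no FIRST/FOLLOW check is needed there.

So the grammar has 4 FIRST/FOLLOW conflicts (marked CONFLICT above).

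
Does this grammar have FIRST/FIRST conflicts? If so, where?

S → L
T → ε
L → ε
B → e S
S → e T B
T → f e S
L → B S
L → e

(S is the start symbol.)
FIRST sets of the non-terminals at (or reachable through a nullable prefix from) the front of some alternative:
  FIRST(L) = { 'e', ε }
  FIRST(B) = { 'e' }

Productions for S:
  S → L: FIRST = { 'e', ε }
  S → e T B: FIRST = { 'e' }
Productions for T:
  T → ε: FIRST = { ε }
  T → f e S: FIRST = { 'f' }
Productions for L:
  L → ε: FIRST = { ε }
  L → B S: FIRST = { 'e' }
  L → e: FIRST = { 'e' }
B has only one production, so no FIRST/FIRST conflict is possible there.

Conflict for S: S → L and S → e T B
  Overlap: { 'e' }
Conflict for L: L → B S and L → e
  Overlap: { 'e' }

Answer: Yes. S → L / S → e T B on { 'e' }; L → B S / L → e on { 'e' }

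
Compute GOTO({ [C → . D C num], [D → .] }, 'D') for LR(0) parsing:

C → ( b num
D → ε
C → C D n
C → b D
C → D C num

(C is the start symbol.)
{ [C → . ( b num], [C → . C D n], [C → . D C num], [C → . b D], [C → D . C num], [D → .] }

GOTO(I, 'D') = CLOSURE({ [A → αX.β] : [A → α.Xβ] ∈ I, X = 'D' })

Items with dot before 'D', with the dot advanced:
  [C → . D C num] → [C → D . C num]
Closure of the advanced items:
  [C → D . C num] has the dot before C: add [C → . ( b num], [C → . C D n], [C → . b D], [C → . D C num]
  [C → . D C num] has the dot before D: add [D → .]

GOTO = { [C → . ( b num], [C → . C D n], [C → . D C num], [C → . b D], [C → D . C num], [D → .] }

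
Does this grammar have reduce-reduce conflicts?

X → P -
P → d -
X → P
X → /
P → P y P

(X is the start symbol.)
No reduce-reduce conflicts

Augment with X' → X and build the canonical LR(0) collection (I0 = CLOSURE({[X' → . X]}), then GOTO on every symbol after a dot until no new states appear). It has 9 states:
  I0: { [P → . P y P], [P → . d -], [X → . /], [X → . P -], [X → . P], [X' → . X] }  — shift
  I1: { [X → / .] }  — reduce
  I2: { [P → P . y P], [X → P . -], [X → P .] }  — shift, reduce
  I3: { [X' → X .] }  — accept
  I4: { [P → d . -] }  — shift
  I5: { [P → d - .] }  — reduce
  I6: { [X → P - .] }  — reduce
  I7: { [P → . P y P], [P → . d -], [P → P y . P] }  — shift
  I8: { [P → P . y P], [P → P y P .] }  — shift, reduce

No state contains more than one complete item.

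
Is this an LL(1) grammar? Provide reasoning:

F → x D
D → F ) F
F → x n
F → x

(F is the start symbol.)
No. Predict set conflict for F: { 'x' }

A grammar is LL(1) if for each non-terminal N with multiple productions, the predict sets of those productions are pairwise disjoint, where PREDICT(N → α) = (FIRST(α) \ {ε}) ∪ (FOLLOW(N) if α ⇒* ε).

For F:
  PREDICT(F → x D) = { 'x' }
  PREDICT(F → x n) = { 'x' }
  PREDICT(F → x) = { 'x' }
D has a single production, so nothing to check there.

Conflict found: Predict set conflict for F: { 'x' }
The grammar is NOT LL(1).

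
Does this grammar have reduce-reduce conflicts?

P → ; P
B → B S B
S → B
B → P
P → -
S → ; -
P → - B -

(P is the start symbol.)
Yes — I7: [P → - .] vs [P → - B - .]; I12: [P → - .] vs [S → ; - .]

A reduce-reduce conflict occurs when an LR(0) state has two complete items [A → α .] and [B → β .] — both call for a reduction, and with no lookahead the parser cannot choose between them.

Augment with P' → P and build the canonical LR(0) collection (I0 = CLOSURE({[P' → . P]}), then GOTO on every symbol after a dot until no new states appear). It has 13 states:
  I0: { [P → . - B -], [P → . -], [P → . ; P], [P' → . P] }  — shift
  I1: { [B → . B S B], [B → . P], [P → - . B -], [P → - .], [P → . - B -], [P → . -], [P → . ; P] }  — shift, reduce
  I2: { [P → . - B -], [P → . -], [P → . ; P], [P → ; . P] }  — shift
  I3: { [P' → P .] }  — accept
  I4: { [P → ; P .] }  — reduce
  I5: { [B → . B S B], [B → . P], [B → B . S B], [P → - B . -], [P → . - B -], [P → . -], [P → . ; P], [S → . ; -], [S → . B] }  — shift
  I6: { [B → P .] }  — reduce
  I7: { [B → . B S B], [B → . P], [P → - . B -], [P → - .], [P → - B - .], [P → . - B -], [P → . -], [P → . ; P] }  — shift, 2 reduces
  I8: { [P → . - B -], [P → . -], [P → . ; P], [P → ; . P], [S → ; . -] }  — shift
  I9: { [B → . B S B], [B → . P], [B → B . S B], [P → . - B -], [P → . -], [P → . ; P], [S → . ; -], [S → . B], [S → B .] }  — shift, reduce
  I10: { [B → . B S B], [B → . P], [B → B S . B], [P → . - B -], [P → . -], [P → . ; P] }  — shift
  I11: { [B → . B S B], [B → . P], [B → B . S B], [B → B S B .], [P → . - B -], [P → . -], [P → . ; P], [S → . ; -], [S → . B] }  — shift, reduce
  I12: { [B → . B S B], [B → . P], [P → - . B -], [P → - .], [P → . - B -], [P → . -], [P → . ; P], [S → ; - .] }  — shift, 2 reduces

I7 contains complete items [P → - .], [P → - B - .] — reduce-reduce conflict.
I12 contains complete items [P → - .], [S → ; - .] — reduce-reduce conflict.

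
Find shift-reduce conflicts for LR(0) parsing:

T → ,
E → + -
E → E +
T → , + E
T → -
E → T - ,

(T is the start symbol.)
Yes — I1: [T → , .] vs [T → , . + E]; I6: [T → , + E .] vs [E → E . +]

Augment with T' → T and build the canonical LR(0) collection (I0 = CLOSURE({[T' → . T]}), then GOTO on every symbol after a dot until no new states appear). It has 12 states:
  I0: { [T → . , + E], [T → . ,], [T → . -], [T' → . T] }  — shift
  I1: { [T → , . + E], [T → , .] }  — shift, reduce
  I2: { [T → - .] }  — reduce
  I3: { [T' → T .] }  — accept
  I4: { [E → . + -], [E → . E +], [E → . T - ,], [T → , + . E], [T → . , + E], [T → . ,], [T → . -] }  — shift
  I5: { [E → + . -] }  — shift
  I6: { [E → E . +], [T → , + E .] }  — shift, reduce
  I7: { [E → T . - ,] }  — shift
  I8: { [E → T - . ,] }  — shift
  I9: { [E → T - , .] }  — reduce
  I10: { [E → E + .] }  — reduce
  I11: { [E → + - .] }  — reduce

I1 contains reduce item [T → , .] and shift item [T → , . + E] — shift-reduce conflict.
I6 contains reduce item [T → , + E .] and shift item [E → E . +] — shift-reduce conflict.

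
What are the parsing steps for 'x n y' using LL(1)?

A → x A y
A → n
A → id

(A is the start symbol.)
LL(1) parsing maintains a stack (initially the start symbol over $) and the input. At each step: if the stack top is a terminal, match it against the current input token; if it is a non-terminal N, replace it with the RHS of M[N, lookahead] (the unique production whose predict set contains the lookahead).

Stack is shown with the top on the left.

Stack    Input    Action
------------------------
A $      x n y $  output A → x A y
x A y $  x n y $  match 'x'
A y $    n y $    output A → n
n y $    n y $    match 'n'
y $      y $      match 'y'
$        $        accept

The string is accepted.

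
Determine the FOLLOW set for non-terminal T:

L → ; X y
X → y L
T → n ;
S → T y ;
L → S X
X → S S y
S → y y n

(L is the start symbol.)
To compute FOLLOW(T), find every occurrence of T on a right-hand side N → α T β: add FIRST(β) \ {ε}, and if β is empty or nullable also add FOLLOW(N). Iterate to a fixed point.

In S → T y ;: T is followed by y ';', add FIRST(y ';') \ {ε} = { 'y' }

Taking the union: FOLLOW(T) = { 'y' }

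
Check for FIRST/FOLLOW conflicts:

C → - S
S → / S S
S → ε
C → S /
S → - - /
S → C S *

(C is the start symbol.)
Yes. S → '/' S S with FOLLOW(S) on { '/' }; S → '-' '-' '/' with FOLLOW(S) on { '-' }; S → C S '*' with FOLLOW(S) on { '-', '/' }

A FIRST/FOLLOW conflict occurs when a non-terminal N has a nullable alternative N → β (β ⇒* ε) and another alternative N → α with FIRST(α) ∩ FOLLOW(N) ≠ ∅: on such a lookahead the parser cannot decide between expanding α and letting N vanish via β.

Nullable non-terminals: S.
FIRST sets used below: FIRST(C) = { '-', '/' }

S: nullable alternative(s) S → ε; FOLLOW(S) = { $, '*', '-', '/' }
  S → / S S: FIRST \ {ε} = { '/' } — overlaps FOLLOW(S) on { '/' }: CONFLICT
  S → ε: FIRST \ {ε} = { } — this is the only nullable alternative, skip
  S → - - /: FIRST \ {ε} = { '-' } — overlaps FOLLOW(S) on { '-' }: CONFLICT
  S → C S *: FIRST \ {ε} = { '-', '/' } — overlaps FOLLOW(S) on { '-', '/' }: CONFLICT

C has no nullable alternative, so no FIRST/FOLLOW check is needed there.

So the grammar has 3 FIRST/FOLLOW conflicts (marked CONFLICT above).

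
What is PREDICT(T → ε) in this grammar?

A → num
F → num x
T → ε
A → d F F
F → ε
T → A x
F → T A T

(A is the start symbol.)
{ $, 'd', 'num', 'x' }

PREDICT(T → ε) = (FIRST(RHS) \ {ε}) ∪ (FOLLOW(T) if ε ∈ FIRST(RHS), i.e. RHS ⇒* ε)
The right-hand side is ε (FIRST(ε) = { ε }), so the predict set is FOLLOW(T) = { $, 'd', 'num', 'x' }
PREDICT(T → ε) = { $, 'd', 'num', 'x' }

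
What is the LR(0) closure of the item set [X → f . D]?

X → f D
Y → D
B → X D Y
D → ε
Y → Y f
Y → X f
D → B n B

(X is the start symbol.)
{ [B → . X D Y], [D → . B n B], [D → .], [X → . f D], [X → f . D] }

To compute CLOSURE, for each item [A → α.Bβ] where B is a non-terminal, add [B → .γ] for all productions B → γ; repeat for the newly added items until nothing changes.

Start with: [X → f . D]
  [X → f . D] has the dot before D: add [D → .], [D → . B n B]
  [D → . B n B] has the dot before B: add [B → . X D Y]
  [B → . X D Y] has the dot before X: add [X → . f D]
No further items can be added.

CLOSURE = { [B → . X D Y], [D → . B n B], [D → .], [X → . f D], [X → f . D] }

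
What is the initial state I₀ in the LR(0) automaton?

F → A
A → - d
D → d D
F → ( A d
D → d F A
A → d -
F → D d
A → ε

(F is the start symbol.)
{ [A → . - d], [A → . d -], [A → .], [D → . d D], [D → . d F A], [F → . ( A d], [F → . A], [F → . D d], [F' → . F] }

First, augment the grammar with F' → F
I₀ = CLOSURE({ [F' → . F] }):
  [F' → . F] has the dot before F: add [F → . A], [F → . ( A d], [F → . D d]
  [F → . A] has the dot before A: add [A → . - d], [A → . d -], [A → .]
  [F → . D d] has the dot before D: add [D → . d D], [D → . d F A]
No further items can be added.

I₀ = { [A → . - d], [A → . d -], [A → .], [D → . d D], [D → . d F A], [F → . ( A d], [F → . A], [F → . D d], [F' → . F] }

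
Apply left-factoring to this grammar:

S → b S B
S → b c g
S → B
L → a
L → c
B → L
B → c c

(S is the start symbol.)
S → b S'
S' → S B
S' → c g
S → B
L → a
L → c
B → L
B → c c

Left-factoring transforms A → αβ₁ | αβ₂ into A → αA' and A' → β₁ | β₂
(α is the longest common prefix among the alternatives). Repeat until
no nonterminal has two alternatives with a common prefix.

Round 1: S has alternatives sharing prefix 'b'. Introduce S': S → b S'
  Add: S' → S B
  Add: S' → c g

No remaining common prefixes — done.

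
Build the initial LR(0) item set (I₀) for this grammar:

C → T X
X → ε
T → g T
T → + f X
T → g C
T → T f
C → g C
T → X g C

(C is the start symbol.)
First, augment the grammar with C' → C
I₀ = CLOSURE({ [C' → . C] }):
  [C' → . C] has the dot before C: add [C → . T X], [C → . g C]
  [C → . T X] has the dot before T: add [T → . g T], [T → . + f X], [T → . g C], [T → . T f], [T → . X g C]
  [T → . X g C] has the dot before X: add [X → .]
No further items can be added.

I₀ = { [C → . T X], [C → . g C], [C' → . C], [T → . + f X], [T → . T f], [T → . X g C], [T → . g C], [T → . g T], [X → .] }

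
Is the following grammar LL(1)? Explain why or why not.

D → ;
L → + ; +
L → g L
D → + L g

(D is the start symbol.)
A grammar is LL(1) if for each non-terminal N with multiple productions, the predict sets of those productions are pairwise disjoint, where PREDICT(N → α) = (FIRST(α) \ {ε}) ∪ (FOLLOW(N) if α ⇒* ε).

For D:
  PREDICT(D → ';') = { ';' }
  PREDICT(D → '+' L g) = { '+' }
For L:
  PREDICT(L → '+' ';' '+') = { '+' }
  PREDICT(L → g L) = { 'g' }

All predict sets are disjoint. The grammar IS LL(1).

Answer: Yes, the grammar is LL(1).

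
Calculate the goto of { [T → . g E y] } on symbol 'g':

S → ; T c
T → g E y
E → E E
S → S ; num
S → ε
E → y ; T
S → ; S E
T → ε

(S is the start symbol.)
{ [E → . E E], [E → . y ; T], [T → g . E y] }

GOTO(I, 'g') = CLOSURE({ [A → αX.β] : [A → α.Xβ] ∈ I, X = 'g' })

Items with dot before 'g', with the dot advanced:
  [T → . g E y] → [T → g . E y]
Closure of the advanced items:
  [T → g . E y] has the dot before E: add [E → . E E], [E → . y ; T]

GOTO = { [E → . E E], [E → . y ; T], [T → g . E y] }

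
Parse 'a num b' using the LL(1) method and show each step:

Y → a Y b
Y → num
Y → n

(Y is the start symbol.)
LL(1) parsing maintains a stack (initially the start symbol over $) and the input. At each step: if the stack top is a terminal, match it against the current input token; if it is a non-terminal N, replace it with the RHS of M[N, lookahead] (the unique production whose predict set contains the lookahead).

Stack is shown with the top on the left.

Stack    Input      Action
--------------------------
Y $      a num b $  output Y → a Y b
a Y b $  a num b $  match 'a'
Y b $    num b $    output Y → num
num b $  num b $    match 'num'
b $      b $        match 'b'
$        $          accept

The string is accepted.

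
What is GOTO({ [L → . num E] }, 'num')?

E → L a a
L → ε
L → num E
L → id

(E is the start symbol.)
GOTO(I, 'num') = CLOSURE({ [A → αX.β] : [A → α.Xβ] ∈ I, X = 'num' })

Items with dot before 'num', with the dot advanced:
  [L → . num E] → [L → num . E]
Closure of the advanced items:
  [L → num . E] has the dot before E: add [E → . L a a]
  [E → . L a a] has the dot before L: add [L → .], [L → . num E], [L → . id]

GOTO = { [E → . L a a], [L → . id], [L → . num E], [L → .], [L → num . E] }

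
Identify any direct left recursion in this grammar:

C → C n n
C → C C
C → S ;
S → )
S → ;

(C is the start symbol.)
C → C n n: LEFT RECURSIVE (starts with C)
C → C C: LEFT RECURSIVE (starts with C)
C → S ;: starts with S
S → ): starts with ')'
S → ;: starts with ';'

The grammar has direct left recursion on: C.

Answer: Yes, C is left-recursive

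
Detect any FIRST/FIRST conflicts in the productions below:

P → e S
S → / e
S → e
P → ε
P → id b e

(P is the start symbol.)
No FIRST/FIRST conflicts.

A FIRST/FIRST conflict occurs when two productions N → α and N → β for the same non-terminal have FIRST(α) ∩ FIRST(β) ≠ ∅ (with ε ∈ FIRST of a nullable right-hand side, so two nullable alternatives also conflict).

Productions for P:
  P → e S: FIRST = { 'e' }
  P → ε: FIRST = { ε }
  P → id b e: FIRST = { 'id' }
Productions for S:
  S → / e: FIRST = { '/' }
  S → e: FIRST = { 'e' }

All alternatives of each non-terminal have pairwise disjoint FIRST sets.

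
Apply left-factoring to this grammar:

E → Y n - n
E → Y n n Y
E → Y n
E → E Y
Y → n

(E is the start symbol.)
Left-factoring transforms A → αβ₁ | αβ₂ into A → αA' and A' → β₁ | β₂
(α is the longest common prefix among the alternatives). Repeat until
no nonterminal has two alternatives with a common prefix.

Round 1: E has alternatives sharing prefix 'Y n'. Introduce E': E → Y n E'
  Add: E' → - n
  Add: E' → n Y
  Add: E' → ε

No remaining common prefixes — done.

Resulting grammar:
E → Y n E'
E' → - n
E' → n Y
E' → ε
E → E Y
Y → n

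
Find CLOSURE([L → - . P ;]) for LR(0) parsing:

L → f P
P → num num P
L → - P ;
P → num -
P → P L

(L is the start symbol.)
To compute CLOSURE, for each item [A → α.Bβ] where B is a non-terminal, add [B → .γ] for all productions B → γ; repeat for the newly added items until nothing changes.

Start with: [L → - . P ;]
  [L → - . P ;] has the dot before P: add [P → . num num P], [P → . num -], [P → . P L]
No further items can be added.

CLOSURE = { [L → - . P ;], [P → . P L], [P → . num -], [P → . num num P] }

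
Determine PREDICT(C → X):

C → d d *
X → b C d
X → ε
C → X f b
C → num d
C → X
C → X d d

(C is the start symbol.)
{ $, 'b', 'd' }

PREDICT(C → X) = (FIRST(RHS) \ {ε}) ∪ (FOLLOW(C) if ε ∈ FIRST(RHS), i.e. RHS ⇒* ε)
FIRST(X) = { 'b', ε }
FIRST(X) = { 'b', ε }
ε ∈ FIRST(X) (the right-hand side is nullable), so add FOLLOW(C) = { $, 'd' }
PREDICT(C → X) = { $, 'b', 'd' }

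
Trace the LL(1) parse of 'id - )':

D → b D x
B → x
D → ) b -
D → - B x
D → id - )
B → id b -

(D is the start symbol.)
Stack is shown with the top on the left.

Stack     Input     Action
--------------------------
D $       id - ) $  output D → id - )
id - ) $  id - ) $  match 'id'
- ) $     - ) $     match '-'
) $       ) $       match ')'
$         $         accept

The string is accepted.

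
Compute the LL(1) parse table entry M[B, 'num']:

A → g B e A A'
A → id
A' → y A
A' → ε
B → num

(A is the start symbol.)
B → num

To find M[B, 'num'], we find productions for B where 'num' is in the predict set (PREDICT(N → α) = (FIRST(α) \ {ε}) ∪ (FOLLOW(N) if α ⇒* ε)).

B → num: PREDICT = { 'num' }
  'num' is in predict set, so this production goes in M[B, 'num']

M[B, 'num'] = B → num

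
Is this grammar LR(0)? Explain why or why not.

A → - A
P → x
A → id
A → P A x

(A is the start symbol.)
Yes, the grammar is LR(0)

A grammar is LR(0) if no state in the canonical LR(0) collection has:
  - both a shift item (dot before a terminal) and a complete item (shift-reduce conflict), or
  - two or more complete items (reduce-reduce conflict; the accept item [A' → A .] counts as a complete item here).

Augment with A' → A and build the canonical LR(0) collection (I0 = CLOSURE({[A' → . A]}), then GOTO on every symbol after a dot until no new states appear). It has 9 states:
  I0: { [A → . - A], [A → . P A x], [A → . id], [A' → . A], [P → . x] }  — shift
  I1: { [A → - . A], [A → . - A], [A → . P A x], [A → . id], [P → . x] }  — shift
  I2: { [A' → A .] }  — accept
  I3: { [A → . - A], [A → . P A x], [A → . id], [A → P . A x], [P → . x] }  — shift
  I4: { [A → id .] }  — reduce
  I5: { [P → x .] }  — reduce
  I6: { [A → P A . x] }  — shift
  I7: { [A → P A x .] }  — reduce
  I8: { [A → - A .] }  — reduce

Every state is either a pure shift/goto state or contains exactly one complete item and nothing to shift — no conflicts. The grammar is LR(0).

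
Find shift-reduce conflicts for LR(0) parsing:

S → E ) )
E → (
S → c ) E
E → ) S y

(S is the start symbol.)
No shift-reduce conflicts

Augment with S' → S and build the canonical LR(0) collection (I0 = CLOSURE({[S' → . S]}), then GOTO on every symbol after a dot until no new states appear). It has 12 states:
  I0: { [E → . (], [E → . ) S y], [S → . E ) )], [S → . c ) E], [S' → . S] }  — shift
  I1: { [E → ( .] }  — reduce
  I2: { [E → ) . S y], [E → . (], [E → . ) S y], [S → . E ) )], [S → . c ) E] }  — shift
  I3: { [S → E . ) )] }  — shift
  I4: { [S' → S .] }  — accept
  I5: { [S → c . ) E] }  — shift
  I6: { [E → . (], [E → . ) S y], [S → c ) . E] }  — shift
  I7: { [S → c ) E .] }  — reduce
  I8: { [S → E ) . )] }  — shift
  I9: { [S → E ) ) .] }  — reduce
  I10: { [E → ) S . y] }  — shift
  I11: { [E → ) S y .] }  — reduce

No state contains both a complete item and a shift item.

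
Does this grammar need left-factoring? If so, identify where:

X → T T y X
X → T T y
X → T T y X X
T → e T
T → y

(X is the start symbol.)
Left-factoring is needed when two productions for the same non-terminal
share a common prefix on the right-hand side.

Productions for X:
  X → T T y X
  X → T T y
  X → T T y X X
Productions for T:
  T → e T
  T → y

Found common prefix 'T T y' in productions for X

Answer: Yes, X has productions with common prefix 'T T y'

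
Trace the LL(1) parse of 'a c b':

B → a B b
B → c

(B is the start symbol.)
LL(1) parsing maintains a stack (initially the start symbol over $) and the input. At each step: if the stack top is a terminal, match it against the current input token; if it is a non-terminal N, replace it with the RHS of M[N, lookahead] (the unique production whose predict set contains the lookahead).

Stack is shown with the top on the left.

Stack    Input    Action
------------------------
B $      a c b $  output B → a B b
a B b $  a c b $  match 'a'
B b $    c b $    output B → c
c b $    c b $    match 'c'
b $      b $      match 'b'
$        $        accept

The string is accepted.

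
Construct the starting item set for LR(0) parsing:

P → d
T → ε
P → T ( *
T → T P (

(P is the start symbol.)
{ [P → . T ( *], [P → . d], [P' → . P], [T → . T P (], [T → .] }

First, augment the grammar with P' → P
I₀ = CLOSURE({ [P' → . P] }):
  [P' → . P] has the dot before P: add [P → . d], [P → . T ( *]
  [P → . T ( *] has the dot before T: add [T → .], [T → . T P (]
No further items can be added.

I₀ = { [P → . T ( *], [P → . d], [P' → . P], [T → . T P (], [T → .] }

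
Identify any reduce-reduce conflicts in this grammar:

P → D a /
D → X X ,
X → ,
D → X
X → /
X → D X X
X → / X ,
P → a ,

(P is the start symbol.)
Yes — I10: [D → X X , .] vs [X → , .]; I12: [D → X .] vs [X → D X X .]; I16: [X → , .] vs [X → / X , .]

A reduce-reduce conflict occurs when an LR(0) state has two complete items [A → α .] and [B → β .] — both call for a reduction, and with no lookahead the parser cannot choose between them.

Augment with P' → P and build the canonical LR(0) collection (I0 = CLOSURE({[P' → . P]}), then GOTO on every symbol after a dot until no new states appear). It has 17 states:
  I0: { [D → . X X ,], [D → . X], [P → . D a /], [P → . a ,], [P' → . P], [X → . ,], [X → . / X ,], [X → . /], [X → . D X X] }  — shift
  I1: { [X → , .] }  — reduce
  I2: { [D → . X X ,], [D → . X], [X → . ,], [X → . / X ,], [X → . /], [X → . D X X], [X → / . X ,], [X → / .] }  — shift, reduce
  I3: { [D → . X X ,], [D → . X], [P → D . a /], [X → . ,], [X → . / X ,], [X → . /], [X → . D X X], [X → D . X X] }  — shift
  I4: { [P' → P .] }  — accept
  I5: { [D → . X X ,], [D → . X], [D → X . X ,], [D → X .], [X → . ,], [X → . / X ,], [X → . /], [X → . D X X] }  — shift, reduce
  I6: { [P → a . ,] }  — shift
  I7: { [P → a , .] }  — reduce
  I8: { [D → . X X ,], [D → . X], [X → . ,], [X → . / X ,], [X → . /], [X → . D X X], [X → D . X X] }  — shift
  I9: { [D → . X X ,], [D → . X], [D → X . X ,], [D → X .], [D → X X . ,], [X → . ,], [X → . / X ,], [X → . /], [X → . D X X] }  — shift, reduce
  I10: { [D → X X , .], [X → , .] }  — 2 reduces
  I11: { [D → . X X ,], [D → . X], [D → X . X ,], [D → X .], [X → . ,], [X → . / X ,], [X → . /], [X → . D X X], [X → D X . X] }  — shift, reduce
  I12: { [D → . X X ,], [D → . X], [D → X . X ,], [D → X .], [D → X X . ,], [X → . ,], [X → . / X ,], [X → . /], [X → . D X X], [X → D X X .] }  — shift, 2 reduces
  I13: { [P → D a . /] }  — shift
  I14: { [P → D a / .] }  — reduce
  I15: { [D → . X X ,], [D → . X], [D → X . X ,], [D → X .], [X → . ,], [X → . / X ,], [X → . /], [X → . D X X], [X → / X . ,] }  — shift, reduce
  I16: { [X → , .], [X → / X , .] }  — 2 reduces

I10 contains complete items [D → X X , .], [X → , .] — reduce-reduce conflict.
I12 contains complete items [D → X .], [X → D X X .] — reduce-reduce conflict.
I16 contains complete items [X → , .], [X → / X , .] — reduce-reduce conflict.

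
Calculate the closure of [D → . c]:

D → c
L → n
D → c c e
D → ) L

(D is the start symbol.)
{ [D → . c] }

To compute CLOSURE, for each item [A → α.Bβ] where B is a non-terminal, add [B → .γ] for all productions B → γ; repeat for the newly added items until nothing changes.

Start with: [D → . c]
The dot precedes the terminal c, so nothing is added.

CLOSURE = { [D → . c] }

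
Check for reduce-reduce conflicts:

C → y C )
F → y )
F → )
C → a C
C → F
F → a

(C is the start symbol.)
Augment with C' → C and build the canonical LR(0) collection (I0 = CLOSURE({[C' → . C]}), then GOTO on every symbol after a dot until no new states appear). It has 10 states:
  I0: { [C → . F], [C → . a C], [C → . y C )], [C' → . C], [F → . )], [F → . a], [F → . y )] }  — shift
  I1: { [F → ) .] }  — reduce
  I2: { [C' → C .] }  — accept
  I3: { [C → F .] }  — reduce
  I4: { [C → . F], [C → . a C], [C → . y C )], [C → a . C], [F → . )], [F → . a], [F → . y )], [F → a .] }  — shift, reduce
  I5: { [C → . F], [C → . a C], [C → . y C )], [C → y . C )], [F → . )], [F → . a], [F → . y )], [F → y . )] }  — shift
  I6: { [F → ) .], [F → y ) .] }  — 2 reduces
  I7: { [C → y C . )] }  — shift
  I8: { [C → y C ) .] }  — reduce
  I9: { [C → a C .] }  — reduce

I6 contains complete items [F → ) .], [F → y ) .] — reduce-reduce conflict.

Answer: Yes — I6: [F → ) .] vs [F → y ) .]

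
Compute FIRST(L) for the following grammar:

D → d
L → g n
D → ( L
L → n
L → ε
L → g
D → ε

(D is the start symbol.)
From L → g n:
  - g is a terminal: add 'g' and stop
From L → n:
  - n is a terminal: add 'n' and stop
From L → ε:
  - ε-production, so ε ∈ FIRST(L)
From L → g:
  - g is a terminal: add 'g' and stop

Collecting: FIRST(L) = { 'g', 'n', ε }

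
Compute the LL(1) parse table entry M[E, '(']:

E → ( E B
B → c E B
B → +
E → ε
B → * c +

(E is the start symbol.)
To find M[E, '('], we find productions for E where '(' is in the predict set (PREDICT(N → α) = (FIRST(α) \ {ε}) ∪ (FOLLOW(N) if α ⇒* ε)).

Relevant sets:
  FOLLOW(E) = { $, '*', '+', 'c' }

E → ( E B: PREDICT = { '(' }
  '(' is in predict set, so this production goes in M[E, '(']
E → ε: PREDICT = { $, '*', '+', 'c' }

M[E, '('] = E → ( E B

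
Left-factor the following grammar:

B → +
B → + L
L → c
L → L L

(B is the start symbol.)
Left-factoring transforms A → αβ₁ | αβ₂ into A → αA' and A' → β₁ | β₂
(α is the longest common prefix among the alternatives). Repeat until
no nonterminal has two alternatives with a common prefix.

Round 1: B has alternatives sharing prefix '+'. Introduce B': B → + B'
  Add: B' → ε
  Add: B' → L

No remaining common prefixes — done.

Resulting grammar:
B → + B'
B' → ε
B' → L
L → c
L → L L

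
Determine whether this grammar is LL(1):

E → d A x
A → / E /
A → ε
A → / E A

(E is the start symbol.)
No. Predict set conflict for A: { '/' }

Relevant sets:
  FOLLOW(A) = { 'x' }

For A:
  PREDICT(A → '/' E '/') = { '/' }
  PREDICT(A → ε) = { 'x' }
  PREDICT(A → '/' E A) = { '/' }
E has a single production, so nothing to check there.

Conflict found: Predict set conflict for A: { '/' }
The grammar is NOT LL(1).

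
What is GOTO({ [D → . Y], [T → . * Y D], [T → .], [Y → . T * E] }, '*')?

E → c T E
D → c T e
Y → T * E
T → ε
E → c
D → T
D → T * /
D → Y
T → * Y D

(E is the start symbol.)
{ [T → * . Y D], [T → . * Y D], [T → .], [Y → . T * E] }

GOTO(I, '*') = CLOSURE({ [A → αX.β] : [A → α.Xβ] ∈ I, X = '*' })

Items with dot before '*', with the dot advanced:
  [T → . * Y D] → [T → * . Y D]
Closure of the advanced items:
  [T → * . Y D] has the dot before Y: add [Y → . T * E]
  [Y → . T * E] has the dot before T: add [T → .], [T → . * Y D]

GOTO = { [T → * . Y D], [T → . * Y D], [T → .], [Y → . T * E] }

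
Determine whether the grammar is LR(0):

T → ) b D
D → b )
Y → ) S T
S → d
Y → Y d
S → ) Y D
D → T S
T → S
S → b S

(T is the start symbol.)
A grammar is LR(0) if no state in the canonical LR(0) collection has:
  - both a shift item (dot before a terminal) and a complete item (shift-reduce conflict), or
  - two or more complete items (reduce-reduce conflict; the accept item [T' → T .] counts as a complete item here).

Augment with T' → T and build the canonical LR(0) collection (I0 = CLOSURE({[T' → . T]}), then GOTO on every symbol after a dot until no new states appear). It has 20 states:
  I0: { [S → . ) Y D], [S → . b S], [S → . d], [T → . ) b D], [T → . S], [T' → . T] }  — shift
  I1: { [S → ) . Y D], [T → ) . b D], [Y → . ) S T], [Y → . Y d] }  — shift
  I2: { [T → S .] }  — reduce
  I3: { [T' → T .] }  — accept
  I4: { [S → . ) Y D], [S → . b S], [S → . d], [S → b . S] }  — shift
  I5: { [S → d .] }  — reduce
  I6: { [S → ) . Y D], [Y → . ) S T], [Y → . Y d] }  — shift
  I7: { [S → b S .] }  — reduce
  I8: { [S → . ) Y D], [S → . b S], [S → . d], [Y → ) . S T] }  — shift
  I9: { [D → . T S], [D → . b )], [S → ) Y . D], [S → . ) Y D], [S → . b S], [S → . d], [T → . ) b D], [T → . S], [Y → Y . d] }  — shift
  I10: { [S → ) Y D .] }  — reduce
  I11: { [D → T . S], [S → . ) Y D], [S → . b S], [S → . d] }  — shift
  I12: { [D → b . )], [S → . ) Y D], [S → . b S], [S → . d], [S → b . S] }  — shift
  I13: { [S → d .], [Y → Y d .] }  — 2 reduces
  I14: { [D → b ) .], [S → ) . Y D], [Y → . ) S T], [Y → . Y d] }  — shift, reduce
  I15: { [D → T S .] }  — reduce
  I16: { [S → . ) Y D], [S → . b S], [S → . d], [T → . ) b D], [T → . S], [Y → ) S . T] }  — shift
  I17: { [Y → ) S T .] }  — reduce
  I18: { [D → . T S], [D → . b )], [S → . ) Y D], [S → . b S], [S → . d], [T → ) b . D], [T → . ) b D], [T → . S] }  — shift
  I19: { [T → ) b D .] }  — reduce

Conflict in state I13:
  Reduce-reduce conflict: [S → d .] and [Y → Y d .]
So the grammar is NOT LR(0).

Answer: No. Reduce-reduce conflict: [S → d .] and [Y → Y d .]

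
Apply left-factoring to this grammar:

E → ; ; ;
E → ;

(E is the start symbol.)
E → ; E'
E' → ; ;
E' → ε

Left-factoring transforms A → αβ₁ | αβ₂ into A → αA' and A' → β₁ | β₂
(α is the longest common prefix among the alternatives). Repeat until
no nonterminal has two alternatives with a common prefix.

Round 1: E has alternatives sharing prefix ';'. Introduce E': E → ; E'
  Add: E' → ; ;
  Add: E' → ε

No remaining common prefixes — done.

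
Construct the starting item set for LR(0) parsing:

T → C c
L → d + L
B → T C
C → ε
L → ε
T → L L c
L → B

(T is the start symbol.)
{ [B → . T C], [C → .], [L → . B], [L → . d + L], [L → .], [T → . C c], [T → . L L c], [T' → . T] }

First, augment the grammar with T' → T
I₀ = CLOSURE({ [T' → . T] }):
  [T' → . T] has the dot before T: add [T → . C c], [T → . L L c]
  [T → . C c] has the dot before C: add [C → .]
  [T → . L L c] has the dot before L: add [L → . d + L], [L → .], [L → . B]
  [L → . B] has the dot before B: add [B → . T C]
No further items can be added.

I₀ = { [B → . T C], [C → .], [L → . B], [L → . d + L], [L → .], [T → . C c], [T → . L L c], [T' → . T] }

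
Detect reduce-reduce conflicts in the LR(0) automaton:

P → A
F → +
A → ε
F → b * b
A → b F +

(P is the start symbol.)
No reduce-reduce conflicts

Augment with P' → P and build the canonical LR(0) collection (I0 = CLOSURE({[P' → . P]}), then GOTO on every symbol after a dot until no new states appear). It has 10 states:
  I0: { [A → . b F +], [A → .], [P → . A], [P' → . P] }  — shift, reduce
  I1: { [P → A .] }  — reduce
  I2: { [P' → P .] }  — accept
  I3: { [A → b . F +], [F → . +], [F → . b * b] }  — shift
  I4: { [F → + .] }  — reduce
  I5: { [A → b F . +] }  — shift
  I6: { [F → b . * b] }  — shift
  I7: { [F → b * . b] }  — shift
  I8: { [F → b * b .] }  — reduce
  I9: { [A → b F + .] }  — reduce

No state contains more than one complete item.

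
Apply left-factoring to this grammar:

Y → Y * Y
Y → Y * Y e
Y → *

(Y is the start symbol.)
Y → Y * Y Y'
Y' → ε
Y' → e
Y → *

Left-factoring transforms A → αβ₁ | αβ₂ into A → αA' and A' → β₁ | β₂
(α is the longest common prefix among the alternatives). Repeat until
no nonterminal has two alternatives with a common prefix.

Round 1: Y has alternatives sharing prefix 'Y * Y'. Introduce Y': Y → Y * Y Y'
  Add: Y' → ε
  Add: Y' → e

No remaining common prefixes — done.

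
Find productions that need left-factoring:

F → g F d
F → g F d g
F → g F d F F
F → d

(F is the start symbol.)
Yes, F has productions with common prefix 'g F d'

Left-factoring is needed when two productions for the same non-terminal
share a common prefix on the right-hand side.

Productions for F:
  F → g F d
  F → g F d g
  F → g F d F F
  F → d

Found common prefix 'g F d' in productions for F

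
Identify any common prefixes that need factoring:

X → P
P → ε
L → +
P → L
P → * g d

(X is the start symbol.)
Left-factoring is needed when two productions for the same non-terminal
share a common prefix on the right-hand side.

Productions for P:
  P → ε
  P → L
  P → * g d

No common prefixes found.

Answer: No, left-factoring is not needed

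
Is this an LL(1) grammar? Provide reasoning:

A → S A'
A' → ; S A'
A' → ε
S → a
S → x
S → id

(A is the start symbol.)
Relevant sets:
  FOLLOW(A') = { $ }

For A':
  PREDICT(A' → ';' S A') = { ';' }
  PREDICT(A' → ε) = { $ }
For S:
  PREDICT(S → a) = { 'a' }
  PREDICT(S → x) = { 'x' }
  PREDICT(S → id) = { 'id' }
A has a single production, so nothing to check there.

All predict sets are disjoint. The grammar IS LL(1).

Answer: Yes, the grammar is LL(1).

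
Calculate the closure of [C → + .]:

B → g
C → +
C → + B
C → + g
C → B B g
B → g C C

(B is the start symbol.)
{ [C → + .] }

To compute CLOSURE, for each item [A → α.Bβ] where B is a non-terminal, add [B → .γ] for all productions B → γ; repeat for the newly added items until nothing changes.

Start with: [C → + .]
The dot is at the end, so nothing is added.

CLOSURE = { [C → + .] }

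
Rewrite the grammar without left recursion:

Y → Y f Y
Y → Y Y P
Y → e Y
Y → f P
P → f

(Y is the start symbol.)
Y → e Y Y'
Y → f P Y'
Y' → f Y Y'
Y' → Y P Y'
Y' → ε
P → f

Y is directly left-recursive. The standard transformation for
  A → A α₁ | ... | A α_m | β₁ | ... | β_n
is
  A  → β₁ A' | ... | β_n A'
  A' → α₁ A' | ... | α_m A' | ε

Y → e Y becomes Y → e Y Y'
Y → f P becomes Y → f P Y'
Y → Y f Y becomes Y' → f Y Y'
Y → Y Y P becomes Y' → Y P Y'
Add Y' → ε

Productions for other non-terminals are unchanged:
  P → f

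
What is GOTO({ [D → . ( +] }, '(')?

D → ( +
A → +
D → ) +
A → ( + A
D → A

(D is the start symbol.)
{ [D → ( . +] }

GOTO(I, '(') = CLOSURE({ [A → αX.β] : [A → α.Xβ] ∈ I, X = '(' })

Items with dot before '(', with the dot advanced:
  [D → . ( +] → [D → ( . +]
Closure adds nothing (no advanced item has the dot before a non-terminal).

GOTO = { [D → ( . +] }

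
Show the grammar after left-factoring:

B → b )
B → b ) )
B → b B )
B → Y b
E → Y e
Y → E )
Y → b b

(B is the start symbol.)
Left-factoring transforms A → αβ₁ | αβ₂ into A → αA' and A' → β₁ | β₂
(α is the longest common prefix among the alternatives). Repeat until
no nonterminal has two alternatives with a common prefix.

Round 1: B has alternatives sharing prefix 'b'. Introduce B': B → b B'
  Add: B' → )
  Add: B' → ) )
  Add: B' → B )

Round 2: B' has alternatives sharing prefix ')'. Introduce B'': B' → ) B''
  Add: B'' → ε
  Add: B'' → )

No remaining common prefixes — done.

Resulting grammar:
B → b B'
B' → ) B''
B'' → ε
B'' → )
B' → B )
B → Y b
E → Y e
Y → E )
Y → b b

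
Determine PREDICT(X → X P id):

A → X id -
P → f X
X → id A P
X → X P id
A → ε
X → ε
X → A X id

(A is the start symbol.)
PREDICT(X → X P id) = (FIRST(RHS) \ {ε}) ∪ (FOLLOW(X) if ε ∈ FIRST(RHS), i.e. RHS ⇒* ε)
FIRST(X) = { 'f', 'id', ε }
FIRST(P) = { 'f' }
FIRST(X P id) = { 'f', 'id' }
ε ∉ FIRST(X P id), so FOLLOW(X) is not added.
PREDICT(X → X P id) = { 'f', 'id' }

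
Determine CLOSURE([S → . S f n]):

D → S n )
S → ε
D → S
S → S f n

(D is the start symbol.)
Start with: [S → . S f n]
  [S → . S f n] has the dot before S: add [S → .]
No further items can be added.

CLOSURE = { [S → . S f n], [S → .] }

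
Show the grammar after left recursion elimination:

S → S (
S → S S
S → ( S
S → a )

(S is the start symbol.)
S → ( S S'
S → a ) S'
S' → ( S'
S' → S S'
S' → ε

S is directly left-recursive. The standard transformation for
  A → A α₁ | ... | A α_m | β₁ | ... | β_n
is
  A  → β₁ A' | ... | β_n A'
  A' → α₁ A' | ... | α_m A' | ε

S → ( S becomes S → ( S S'
S → a ) becomes S → a ) S'
S → S ( becomes S' → ( S'
S → S S becomes S' → S S'
Add S' → ε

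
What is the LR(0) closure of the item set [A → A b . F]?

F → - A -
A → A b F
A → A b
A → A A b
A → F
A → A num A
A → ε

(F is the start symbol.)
{ [A → A b . F], [F → . - A -] }

To compute CLOSURE, for each item [A → α.Bβ] where B is a non-terminal, add [B → .γ] for all productions B → γ; repeat for the newly added items until nothing changes.

Start with: [A → A b . F]
  [A → A b . F] has the dot before F: add [F → . - A -]
No further items can be added.

CLOSURE = { [A → A b . F], [F → . - A -] }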